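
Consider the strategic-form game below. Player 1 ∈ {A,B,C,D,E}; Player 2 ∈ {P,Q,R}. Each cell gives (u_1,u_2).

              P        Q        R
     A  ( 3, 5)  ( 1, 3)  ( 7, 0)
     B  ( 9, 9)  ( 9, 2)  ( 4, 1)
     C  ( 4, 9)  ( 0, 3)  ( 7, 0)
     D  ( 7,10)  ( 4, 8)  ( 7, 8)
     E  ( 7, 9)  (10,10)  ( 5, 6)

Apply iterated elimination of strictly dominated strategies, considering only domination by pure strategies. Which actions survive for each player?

IESDS → P1:{B,E} P2:{P,Q}

P2 drop R (P beats it: A:5>0 B:9>1 C:9>0 D:10>8 E:9>6)
P1 drop A (B beats it: P:9>3 Q:9>1)
P1 drop C (B beats it: P:9>4 Q:9>0)
P1 drop D (B beats it: P:9>7 Q:9>4)
P1→{B,E} P2→{P,Q}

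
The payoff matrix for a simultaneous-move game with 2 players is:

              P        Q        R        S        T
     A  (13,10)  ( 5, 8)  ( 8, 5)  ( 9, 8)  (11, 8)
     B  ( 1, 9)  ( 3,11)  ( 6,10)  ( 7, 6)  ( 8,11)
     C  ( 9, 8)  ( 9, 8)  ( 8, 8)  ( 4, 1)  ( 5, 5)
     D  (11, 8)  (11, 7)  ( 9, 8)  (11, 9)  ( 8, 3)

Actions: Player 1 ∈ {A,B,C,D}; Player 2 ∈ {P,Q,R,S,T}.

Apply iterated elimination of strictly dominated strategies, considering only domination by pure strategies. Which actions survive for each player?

Survivors P1:{A,D} P2:{P,S}

P1 drop B (A beats it: P:13>1 Q:5>3 R:8>6 S:9>7 T:11>8)
P1 drop C (D beats it: P:11>9 Q:11>9 R:9>8 S:11>4 T:8>5)
P2 drop Q (P beats it: A:10>8 D:8>7)
P2 drop R (S beats it: A:8>5 D:9>8)
P2 drop T (P beats it: A:10>8 D:8>3)
P1→{A,D} P2→{P,S}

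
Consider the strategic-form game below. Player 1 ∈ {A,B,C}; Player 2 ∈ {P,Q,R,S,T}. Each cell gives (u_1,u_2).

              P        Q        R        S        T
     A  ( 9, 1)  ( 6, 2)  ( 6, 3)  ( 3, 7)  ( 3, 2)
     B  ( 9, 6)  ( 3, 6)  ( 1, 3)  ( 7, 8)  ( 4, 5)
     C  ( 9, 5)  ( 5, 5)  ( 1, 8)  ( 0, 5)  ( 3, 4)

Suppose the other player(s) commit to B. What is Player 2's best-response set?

u_2(P vs B) = 6
u_2(Q vs B) = 6
u_2(R vs B) = 3
u_2(S vs B) = 8
u_2(T vs B) = 5
max payoff 8 at {S}

P2 best: {S}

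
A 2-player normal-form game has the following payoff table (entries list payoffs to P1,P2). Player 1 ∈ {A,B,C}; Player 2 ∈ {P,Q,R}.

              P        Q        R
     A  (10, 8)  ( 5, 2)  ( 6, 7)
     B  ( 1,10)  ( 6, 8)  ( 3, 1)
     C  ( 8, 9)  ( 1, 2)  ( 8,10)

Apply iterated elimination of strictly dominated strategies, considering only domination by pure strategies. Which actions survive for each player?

Survivors P1:{A,C} P2:{P,R}

P2 drop Q (P beats it: A:8>2 B:10>8 C:9>2)
P1 drop B (A beats it: P:10>1 R:6>3)
P1→{A,C} P2→{P,R}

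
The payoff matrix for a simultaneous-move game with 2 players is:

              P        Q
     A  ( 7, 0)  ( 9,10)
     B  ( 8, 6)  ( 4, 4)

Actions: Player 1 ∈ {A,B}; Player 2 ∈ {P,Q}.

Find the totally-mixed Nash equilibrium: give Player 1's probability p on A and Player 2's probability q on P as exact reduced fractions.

(p,q) = (1/6, 5/6)

P1 indiff ⇒ q·7+(1-q)·9 = q·8+(1-q)·4 ⇒ q(-1) = (1-q)(-5) ⇒ q = 5/6
P2 indiff ⇒ p·0+(1-p)·6 = p·10+(1-p)·4 ⇒ p(-10) = (1-p)(-2) ⇒ p = 1/6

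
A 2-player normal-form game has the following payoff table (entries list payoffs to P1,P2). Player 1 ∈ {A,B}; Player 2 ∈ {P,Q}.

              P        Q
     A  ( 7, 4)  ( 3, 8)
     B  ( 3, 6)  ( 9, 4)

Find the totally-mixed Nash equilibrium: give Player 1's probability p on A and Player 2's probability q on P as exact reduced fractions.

P1 indiff ⇒ q·7+(1-q)·3 = q·3+(1-q)·9 ⇒ q(4) = (1-q)(6) ⇒ q = 3/5
P2 indiff ⇒ p·4+(1-p)·6 = p·8+(1-p)·4 ⇒ p(-4) = (1-p)(-2) ⇒ p = 1/3

(p,q) = (1/3, 3/5)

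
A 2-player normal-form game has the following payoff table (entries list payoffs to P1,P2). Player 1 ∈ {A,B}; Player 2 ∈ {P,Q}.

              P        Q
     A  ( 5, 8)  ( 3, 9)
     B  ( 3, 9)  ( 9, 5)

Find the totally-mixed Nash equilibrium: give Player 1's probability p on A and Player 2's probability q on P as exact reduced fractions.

P1 indiff ⇒ q·5+(1-q)·3 = q·3+(1-q)·9 ⇒ q(2) = (1-q)(6) ⇒ q = 3/4
P2 indiff ⇒ p·8+(1-p)·9 = p·9+(1-p)·5 ⇒ p(-1) = (1-p)(-4) ⇒ p = 4/5

p=4/5, q=3/4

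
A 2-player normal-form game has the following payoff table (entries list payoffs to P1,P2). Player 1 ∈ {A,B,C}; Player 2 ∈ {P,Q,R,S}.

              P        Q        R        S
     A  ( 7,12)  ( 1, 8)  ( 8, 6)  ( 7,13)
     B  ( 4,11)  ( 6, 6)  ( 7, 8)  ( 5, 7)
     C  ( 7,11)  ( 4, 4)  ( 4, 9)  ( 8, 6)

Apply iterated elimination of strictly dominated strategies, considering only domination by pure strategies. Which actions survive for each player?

IESDS → P1:{A,C} P2:{P,S}

P2 drop Q (P beats it: A:12>8 B:11>6 C:11>4)
P1 drop B (A beats it: P:7>4 R:8>7 S:7>5)
P2 drop R (P beats it: A:12>6 C:11>9)
P1→{A,C} P2→{P,S}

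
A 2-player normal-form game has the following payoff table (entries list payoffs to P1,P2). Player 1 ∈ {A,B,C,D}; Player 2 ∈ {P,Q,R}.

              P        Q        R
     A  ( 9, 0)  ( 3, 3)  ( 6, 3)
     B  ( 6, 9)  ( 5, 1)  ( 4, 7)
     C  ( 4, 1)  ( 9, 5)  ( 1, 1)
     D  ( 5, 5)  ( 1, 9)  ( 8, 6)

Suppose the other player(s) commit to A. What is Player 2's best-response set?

P2 best: {Q,R}

u_2(P vs A) = 0
u_2(Q vs A) = 3
u_2(R vs A) = 3
max payoff 3 at {Q,R}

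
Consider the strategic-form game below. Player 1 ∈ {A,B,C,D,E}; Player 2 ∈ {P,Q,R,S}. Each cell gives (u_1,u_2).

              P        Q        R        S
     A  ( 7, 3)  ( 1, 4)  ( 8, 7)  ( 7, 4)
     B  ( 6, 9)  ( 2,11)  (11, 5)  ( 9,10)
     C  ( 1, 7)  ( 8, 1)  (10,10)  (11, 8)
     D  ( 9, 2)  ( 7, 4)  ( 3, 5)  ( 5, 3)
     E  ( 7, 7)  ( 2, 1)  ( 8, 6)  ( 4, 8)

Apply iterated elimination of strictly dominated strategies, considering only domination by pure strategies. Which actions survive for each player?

P2 drop P (S beats it: A:4>3 B:10>9 C:8>7 D:3>2 E:8>7)
P1 drop A (B beats it: Q:2>1 R:11>8 S:9>7)
P1 drop D (C beats it: Q:8>7 R:10>3 S:11>5)
P1 drop E (C beats it: Q:8>2 R:10>8 S:11>4)
P1→{B,C} P2→{Q,R,S}

Remaining: P1:{B,C} P2:{Q,R,S}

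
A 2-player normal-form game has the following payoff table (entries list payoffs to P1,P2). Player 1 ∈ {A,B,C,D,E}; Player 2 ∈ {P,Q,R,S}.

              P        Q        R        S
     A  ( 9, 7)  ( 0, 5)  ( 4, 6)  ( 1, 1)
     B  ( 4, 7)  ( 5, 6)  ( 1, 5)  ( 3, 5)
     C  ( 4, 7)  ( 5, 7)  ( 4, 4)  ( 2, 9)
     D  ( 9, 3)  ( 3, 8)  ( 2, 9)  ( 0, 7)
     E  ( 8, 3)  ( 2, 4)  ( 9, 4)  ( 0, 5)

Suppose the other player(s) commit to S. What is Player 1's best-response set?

argmax u_1 = {B}

u_1(A vs S) = 1
u_1(B vs S) = 3
u_1(C vs S) = 2
u_1(D vs S) = 0
u_1(E vs S) = 0
max payoff 3 at {B}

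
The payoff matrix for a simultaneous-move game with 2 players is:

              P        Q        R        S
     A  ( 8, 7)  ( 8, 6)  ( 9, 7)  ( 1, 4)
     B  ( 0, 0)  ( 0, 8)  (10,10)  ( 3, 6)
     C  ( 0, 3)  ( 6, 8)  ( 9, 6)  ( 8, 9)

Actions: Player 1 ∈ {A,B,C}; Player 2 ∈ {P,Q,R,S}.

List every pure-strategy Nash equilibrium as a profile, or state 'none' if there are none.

PSNE = {(A,P), (B,R), (C,S)}

(A,P): NE
(A,Q): not NE [P2→R gives 7>6]
(A,R): not NE [P1→B gives 10>9]
(A,S): not NE [P1→C gives 8>1; P2→R gives 7>4]
(B,P): not NE [P1→A gives 8>0; P2→R gives 10>0]
(B,Q): not NE [P1→A gives 8>0; P2→R gives 10>8]
(B,R): NE
(B,S): not NE [P1→C gives 8>3; P2→R gives 10>6]
(C,P): not NE [P1→A gives 8>0; P2→S gives 9>3]
(C,Q): not NE [P1→A gives 8>6; P2→S gives 9>8]
(C,R): not NE [P1→B gives 10>9; P2→S gives 9>6]
(C,S): NE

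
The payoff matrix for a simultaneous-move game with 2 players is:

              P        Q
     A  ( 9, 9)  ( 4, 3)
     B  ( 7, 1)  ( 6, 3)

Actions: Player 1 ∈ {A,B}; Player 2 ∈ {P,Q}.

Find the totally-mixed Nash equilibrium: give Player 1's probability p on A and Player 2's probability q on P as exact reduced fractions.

P1 indiff ⇒ q·9+(1-q)·4 = q·7+(1-q)·6 ⇒ q(2) = (1-q)(2) ⇒ q = 1/2
P2 indiff ⇒ p·9+(1-p)·1 = p·3+(1-p)·3 ⇒ p(6) = (1-p)(2) ⇒ p = 1/4

(p,q) = (1/4, 1/2)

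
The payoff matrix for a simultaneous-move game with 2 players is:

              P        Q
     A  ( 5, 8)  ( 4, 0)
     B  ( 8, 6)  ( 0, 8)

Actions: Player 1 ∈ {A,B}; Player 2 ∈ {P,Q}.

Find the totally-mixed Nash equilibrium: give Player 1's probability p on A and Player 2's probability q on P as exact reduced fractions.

P1 indiff ⇒ q·5+(1-q)·4 = q·8+(1-q)·0 ⇒ q(-3) = (1-q)(-4) ⇒ q = 4/7
P2 indiff ⇒ p·8+(1-p)·6 = p·0+(1-p)·8 ⇒ p(8) = (1-p)(2) ⇒ p = 1/5

(p,q) = (1/5, 4/7)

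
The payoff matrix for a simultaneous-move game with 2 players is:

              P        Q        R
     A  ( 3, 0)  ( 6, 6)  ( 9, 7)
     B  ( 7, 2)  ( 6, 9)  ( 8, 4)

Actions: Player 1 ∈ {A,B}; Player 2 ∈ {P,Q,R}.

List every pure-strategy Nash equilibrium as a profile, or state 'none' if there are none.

(A,P): not NE [P1→B gives 7>3; P2→R gives 7>0]
(A,Q): not NE [P2→R gives 7>6]
(A,R): NE
(B,P): not NE [P2→Q gives 9>2]
(B,Q): NE
(B,R): not NE [P1→A gives 9>8; P2→Q gives 9>4]

PSNE = {(A,R), (B,Q)}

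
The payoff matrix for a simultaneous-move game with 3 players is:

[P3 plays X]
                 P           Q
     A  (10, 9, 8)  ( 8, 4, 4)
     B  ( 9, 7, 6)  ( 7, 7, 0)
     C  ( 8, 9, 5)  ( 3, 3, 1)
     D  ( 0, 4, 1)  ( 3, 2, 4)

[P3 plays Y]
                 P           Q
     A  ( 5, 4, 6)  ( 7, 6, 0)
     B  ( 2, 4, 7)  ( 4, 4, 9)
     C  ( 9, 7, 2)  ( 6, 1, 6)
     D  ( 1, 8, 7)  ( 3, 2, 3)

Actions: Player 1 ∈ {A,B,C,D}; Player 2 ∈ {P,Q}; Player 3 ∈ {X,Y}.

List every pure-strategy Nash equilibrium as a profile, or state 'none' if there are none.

NE set: (A,P,X)

(A,P,X): NE
(A,P,Y): not NE [P1→C gives 9>5; P2→Q gives 6>4; P3→X gives 8>6]
(A,Q,X): not NE [P2→P gives 9>4]
(A,Q,Y): not NE [P3→X gives 4>0]
(B,P,X): not NE [P1→A gives 10>9; P3→Y gives 7>6]
(B,P,Y): not NE [P1→C gives 9>2]
(B,Q,X): not NE [P1→A gives 8>7; P3→Y gives 9>0]
(B,Q,Y): not NE [P1→A gives 7>4]
(C,P,X): not NE [P1→A gives 10>8]
(C,P,Y): not NE [P3→X gives 5>2]
(C,Q,X): not NE [P1→A gives 8>3; P2→P gives 9>3; P3→Y gives 6>1]
(C,Q,Y): not NE [P1→A gives 7>6; P2→P gives 7>1]
(D,P,X): not NE [P1→A gives 10>0; P3→Y gives 7>1]
(D,P,Y): not NE [P1→C gives 9>1]
(D,Q,X): not NE [P1→A gives 8>3; P2→P gives 4>2]
(D,Q,Y): not NE [P1→A gives 7>3; P2→P gives 8>2; P3→X gives 4>3]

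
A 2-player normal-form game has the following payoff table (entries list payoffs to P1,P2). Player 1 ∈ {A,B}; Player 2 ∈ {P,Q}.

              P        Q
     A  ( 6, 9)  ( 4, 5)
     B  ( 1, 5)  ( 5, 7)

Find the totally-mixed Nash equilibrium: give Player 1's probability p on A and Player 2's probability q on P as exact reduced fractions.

P1 indiff ⇒ q·6+(1-q)·4 = q·1+(1-q)·5 ⇒ q(5) = (1-q)(1) ⇒ q = 1/6
P2 indiff ⇒ p·9+(1-p)·5 = p·5+(1-p)·7 ⇒ p(4) = (1-p)(2) ⇒ p = 1/3

p=1/3, q=1/6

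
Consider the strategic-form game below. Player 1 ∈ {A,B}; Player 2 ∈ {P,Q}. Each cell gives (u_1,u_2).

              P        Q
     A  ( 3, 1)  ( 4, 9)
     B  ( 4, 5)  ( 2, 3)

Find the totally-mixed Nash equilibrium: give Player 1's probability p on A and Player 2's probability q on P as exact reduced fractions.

(p,q) = (1/5, 2/3)

P1 indiff ⇒ q·3+(1-q)·4 = q·4+(1-q)·2 ⇒ q(-1) = (1-q)(-2) ⇒ q = 2/3
P2 indiff ⇒ p·1+(1-p)·5 = p·9+(1-p)·3 ⇒ p(-8) = (1-p)(-2) ⇒ p = 1/5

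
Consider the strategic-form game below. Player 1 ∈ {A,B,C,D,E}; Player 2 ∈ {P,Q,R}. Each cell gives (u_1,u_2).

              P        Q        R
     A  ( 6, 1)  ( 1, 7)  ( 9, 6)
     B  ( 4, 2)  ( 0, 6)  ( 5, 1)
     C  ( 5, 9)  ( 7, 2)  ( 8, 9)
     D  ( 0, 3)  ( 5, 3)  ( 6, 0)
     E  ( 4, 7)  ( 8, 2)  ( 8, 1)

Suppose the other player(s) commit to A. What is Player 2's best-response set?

u_2(P vs A) = 1
u_2(Q vs A) = 7
u_2(R vs A) = 6
max payoff 7 at {Q}

BR_2 = {Q}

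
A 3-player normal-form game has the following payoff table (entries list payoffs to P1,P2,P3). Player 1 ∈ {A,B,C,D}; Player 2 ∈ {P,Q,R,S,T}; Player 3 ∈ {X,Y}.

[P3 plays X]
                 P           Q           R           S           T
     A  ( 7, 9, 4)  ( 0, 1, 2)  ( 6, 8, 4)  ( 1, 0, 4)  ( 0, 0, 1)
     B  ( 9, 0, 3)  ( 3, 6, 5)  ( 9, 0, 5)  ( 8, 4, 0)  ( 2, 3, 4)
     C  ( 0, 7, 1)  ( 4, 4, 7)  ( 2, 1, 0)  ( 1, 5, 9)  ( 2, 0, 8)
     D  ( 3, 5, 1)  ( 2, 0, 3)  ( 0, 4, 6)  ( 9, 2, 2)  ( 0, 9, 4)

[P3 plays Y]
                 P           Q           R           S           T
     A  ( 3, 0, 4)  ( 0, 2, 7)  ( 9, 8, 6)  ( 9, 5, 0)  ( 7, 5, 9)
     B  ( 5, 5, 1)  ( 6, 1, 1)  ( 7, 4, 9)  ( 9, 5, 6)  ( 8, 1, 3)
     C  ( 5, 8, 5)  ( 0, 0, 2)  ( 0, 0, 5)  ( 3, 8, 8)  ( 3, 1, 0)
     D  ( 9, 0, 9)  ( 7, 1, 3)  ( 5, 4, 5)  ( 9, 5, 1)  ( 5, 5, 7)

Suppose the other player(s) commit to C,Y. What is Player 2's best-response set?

u_2(P vs C,Y) = 8
u_2(Q vs C,Y) = 0
u_2(R vs C,Y) = 0
u_2(S vs C,Y) = 8
u_2(T vs C,Y) = 1
max payoff 8 at {P,S}

argmax u_2 = {P,S}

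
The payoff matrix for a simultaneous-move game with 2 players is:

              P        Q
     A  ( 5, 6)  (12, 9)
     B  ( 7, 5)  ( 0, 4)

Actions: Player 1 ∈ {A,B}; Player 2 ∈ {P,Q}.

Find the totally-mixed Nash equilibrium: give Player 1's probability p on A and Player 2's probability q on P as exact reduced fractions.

P1 mixes 1/4 on A; P2 mixes 6/7 on P

P1 indiff ⇒ q·5+(1-q)·12 = q·7+(1-q)·0 ⇒ q(-2) = (1-q)(-12) ⇒ q = 6/7
P2 indiff ⇒ p·6+(1-p)·5 = p·9+(1-p)·4 ⇒ p(-3) = (1-p)(-1) ⇒ p = 1/4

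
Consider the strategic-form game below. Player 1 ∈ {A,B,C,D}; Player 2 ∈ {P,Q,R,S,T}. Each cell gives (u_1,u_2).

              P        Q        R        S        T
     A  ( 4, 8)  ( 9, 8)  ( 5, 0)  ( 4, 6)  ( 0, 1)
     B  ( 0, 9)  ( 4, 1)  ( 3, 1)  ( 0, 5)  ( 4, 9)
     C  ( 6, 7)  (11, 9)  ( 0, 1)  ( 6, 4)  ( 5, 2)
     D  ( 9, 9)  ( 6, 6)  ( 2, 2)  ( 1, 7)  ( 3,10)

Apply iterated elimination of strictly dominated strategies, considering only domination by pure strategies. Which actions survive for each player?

Survivors P1:{C,D} P2:{P,Q,T}

P2 drop R (P beats it: A:8>0 B:9>1 C:7>1 D:9>2)
P1 drop A (C beats it: P:6>4 Q:11>9 S:6>4 T:5>0)
P1 drop B (C beats it: P:6>0 Q:11>4 S:6>0 T:5>4)
P2 drop S (P beats it: C:7>4 D:9>7)
P1→{C,D} P2→{P,Q,T}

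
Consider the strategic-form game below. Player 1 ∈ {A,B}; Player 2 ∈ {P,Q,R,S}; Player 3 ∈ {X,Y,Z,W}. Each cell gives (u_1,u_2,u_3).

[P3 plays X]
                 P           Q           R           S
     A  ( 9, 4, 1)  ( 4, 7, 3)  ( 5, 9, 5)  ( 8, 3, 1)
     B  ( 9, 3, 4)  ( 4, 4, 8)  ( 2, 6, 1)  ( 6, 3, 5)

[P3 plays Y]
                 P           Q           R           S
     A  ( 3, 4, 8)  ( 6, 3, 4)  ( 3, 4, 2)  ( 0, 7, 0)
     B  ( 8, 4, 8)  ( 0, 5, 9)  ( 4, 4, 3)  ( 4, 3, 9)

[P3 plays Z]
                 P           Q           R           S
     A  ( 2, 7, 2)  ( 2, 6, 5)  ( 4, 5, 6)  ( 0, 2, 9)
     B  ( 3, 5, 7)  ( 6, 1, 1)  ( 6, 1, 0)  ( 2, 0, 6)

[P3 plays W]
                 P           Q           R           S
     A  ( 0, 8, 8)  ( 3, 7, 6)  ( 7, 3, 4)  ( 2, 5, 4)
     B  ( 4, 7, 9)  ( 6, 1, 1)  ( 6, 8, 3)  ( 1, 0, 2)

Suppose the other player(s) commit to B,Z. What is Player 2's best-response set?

u_2(P vs B,Z) = 5
u_2(Q vs B,Z) = 1
u_2(R vs B,Z) = 1
u_2(S vs B,Z) = 0
max payoff 5 at {P}

argmax u_2 = {P}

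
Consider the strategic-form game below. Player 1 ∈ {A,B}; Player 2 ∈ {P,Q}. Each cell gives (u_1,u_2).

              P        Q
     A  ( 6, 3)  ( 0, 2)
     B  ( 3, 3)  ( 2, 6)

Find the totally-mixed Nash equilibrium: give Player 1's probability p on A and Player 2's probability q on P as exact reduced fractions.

p=3/4, q=2/5

P1 indiff ⇒ q·6+(1-q)·0 = q·3+(1-q)·2 ⇒ q(3) = (1-q)(2) ⇒ q = 2/5
P2 indiff ⇒ p·3+(1-p)·3 = p·2+(1-p)·6 ⇒ p(1) = (1-p)(3) ⇒ p = 3/4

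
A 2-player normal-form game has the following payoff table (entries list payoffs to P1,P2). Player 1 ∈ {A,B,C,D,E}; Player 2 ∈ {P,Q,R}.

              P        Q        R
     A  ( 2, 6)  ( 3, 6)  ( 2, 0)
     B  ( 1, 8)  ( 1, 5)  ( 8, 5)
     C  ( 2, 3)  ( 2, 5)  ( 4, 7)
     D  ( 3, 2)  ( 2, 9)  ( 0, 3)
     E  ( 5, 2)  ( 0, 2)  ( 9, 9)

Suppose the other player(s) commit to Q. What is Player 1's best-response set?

P1 best: {A}

u_1(A vs Q) = 3
u_1(B vs Q) = 1
u_1(C vs Q) = 2
u_1(D vs Q) = 2
u_1(E vs Q) = 0
max payoff 3 at {A}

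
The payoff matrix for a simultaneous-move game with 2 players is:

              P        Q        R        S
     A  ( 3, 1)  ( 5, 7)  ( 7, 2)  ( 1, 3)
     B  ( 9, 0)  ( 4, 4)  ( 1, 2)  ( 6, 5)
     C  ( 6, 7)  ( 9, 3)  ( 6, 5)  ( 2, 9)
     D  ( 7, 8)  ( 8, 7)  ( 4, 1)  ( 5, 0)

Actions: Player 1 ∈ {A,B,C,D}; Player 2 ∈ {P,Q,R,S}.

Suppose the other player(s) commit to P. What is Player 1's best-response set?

u_1(A vs P) = 3
u_1(B vs P) = 9
u_1(C vs P) = 6
u_1(D vs P) = 7
max payoff 9 at {B}

P1 best: {B}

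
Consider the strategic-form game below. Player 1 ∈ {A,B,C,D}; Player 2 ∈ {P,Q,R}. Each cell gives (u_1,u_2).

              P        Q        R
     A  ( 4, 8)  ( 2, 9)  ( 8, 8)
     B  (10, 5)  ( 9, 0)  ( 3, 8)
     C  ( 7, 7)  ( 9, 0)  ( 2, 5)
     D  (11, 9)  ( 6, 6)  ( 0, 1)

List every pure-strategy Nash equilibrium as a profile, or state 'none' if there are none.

(A,P): not NE [P1→D gives 11>4; P2→Q gives 9>8]
(A,Q): not NE [P1→C gives 9>2]
(A,R): not NE [P2→Q gives 9>8]
(B,P): not NE [P1→D gives 11>10; P2→R gives 8>5]
(B,Q): not NE [P2→R gives 8>0]
(B,R): not NE [P1→A gives 8>3]
(C,P): not NE [P1→D gives 11>7]
(C,Q): not NE [P2→P gives 7>0]
(C,R): not NE [P1→A gives 8>2; P2→P gives 7>5]
(D,P): NE
(D,Q): not NE [P1→C gives 9>6; P2→P gives 9>6]
(D,R): not NE [P1→A gives 8>0; P2→P gives 9>1]

Nash profiles: (D,P)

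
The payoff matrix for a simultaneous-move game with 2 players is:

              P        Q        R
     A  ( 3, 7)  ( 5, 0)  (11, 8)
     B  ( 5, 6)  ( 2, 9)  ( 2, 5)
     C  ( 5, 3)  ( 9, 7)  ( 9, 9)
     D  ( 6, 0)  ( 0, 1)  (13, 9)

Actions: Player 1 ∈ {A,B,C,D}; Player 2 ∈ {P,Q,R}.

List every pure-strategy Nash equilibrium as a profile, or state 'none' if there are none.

(A,P): not NE [P1→D gives 6>3; P2→R gives 8>7]
(A,Q): not NE [P1→C gives 9>5; P2→R gives 8>0]
(A,R): not NE [P1→D gives 13>11]
(B,P): not NE [P1→D gives 6>5; P2→Q gives 9>6]
(B,Q): not NE [P1→C gives 9>2]
(B,R): not NE [P1→D gives 13>2; P2→Q gives 9>5]
(C,P): not NE [P1→D gives 6>5; P2→R gives 9>3]
(C,Q): not NE [P2→R gives 9>7]
(C,R): not NE [P1→D gives 13>9]
(D,P): not NE [P2→R gives 9>0]
(D,Q): not NE [P1→C gives 9>0; P2→R gives 9>1]
(D,R): NE

Nash profiles: (D,R)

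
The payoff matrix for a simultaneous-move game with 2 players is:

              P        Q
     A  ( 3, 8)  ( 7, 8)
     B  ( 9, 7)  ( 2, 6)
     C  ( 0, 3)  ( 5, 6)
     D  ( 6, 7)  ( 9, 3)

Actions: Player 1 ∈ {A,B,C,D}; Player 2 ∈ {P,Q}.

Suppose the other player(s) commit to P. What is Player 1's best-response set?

argmax u_1 = {B}

u_1(A vs P) = 3
u_1(B vs P) = 9
u_1(C vs P) = 0
u_1(D vs P) = 6
max payoff 9 at {B}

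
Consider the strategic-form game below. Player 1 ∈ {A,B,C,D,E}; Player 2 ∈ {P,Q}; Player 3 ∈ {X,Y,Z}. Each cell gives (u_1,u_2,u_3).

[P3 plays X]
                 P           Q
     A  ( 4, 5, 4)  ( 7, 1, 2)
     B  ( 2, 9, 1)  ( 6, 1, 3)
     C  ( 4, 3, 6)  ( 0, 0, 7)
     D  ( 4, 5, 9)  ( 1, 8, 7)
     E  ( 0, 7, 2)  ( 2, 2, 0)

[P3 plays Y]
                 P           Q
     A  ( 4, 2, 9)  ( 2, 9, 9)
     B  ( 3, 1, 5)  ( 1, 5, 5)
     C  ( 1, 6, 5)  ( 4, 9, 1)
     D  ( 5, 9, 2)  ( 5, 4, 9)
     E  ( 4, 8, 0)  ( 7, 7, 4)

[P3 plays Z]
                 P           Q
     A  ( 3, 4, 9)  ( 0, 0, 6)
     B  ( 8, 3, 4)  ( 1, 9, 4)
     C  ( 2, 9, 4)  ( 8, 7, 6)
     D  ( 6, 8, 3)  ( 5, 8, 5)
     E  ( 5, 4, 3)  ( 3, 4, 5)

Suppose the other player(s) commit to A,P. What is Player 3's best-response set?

P3 best: {Y,Z}

u_3(X vs A,P) = 4
u_3(Y vs A,P) = 9
u_3(Z vs A,P) = 9
max payoff 9 at {Y,Z}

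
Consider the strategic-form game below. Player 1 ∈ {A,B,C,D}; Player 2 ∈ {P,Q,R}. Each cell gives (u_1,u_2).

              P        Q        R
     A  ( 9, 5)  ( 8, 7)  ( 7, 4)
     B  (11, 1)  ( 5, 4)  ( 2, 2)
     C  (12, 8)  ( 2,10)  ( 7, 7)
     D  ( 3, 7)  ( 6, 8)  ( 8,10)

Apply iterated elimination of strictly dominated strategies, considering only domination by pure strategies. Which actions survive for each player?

P2 drop P (Q beats it: A:7>5 B:4>1 C:10>8 D:8>7)
P1 drop B (A beats it: Q:8>5 R:7>2)
P1 drop C (D beats it: Q:6>2 R:8>7)
P1→{A,D} P2→{Q,R}

Survivors P1:{A,D} P2:{Q,R}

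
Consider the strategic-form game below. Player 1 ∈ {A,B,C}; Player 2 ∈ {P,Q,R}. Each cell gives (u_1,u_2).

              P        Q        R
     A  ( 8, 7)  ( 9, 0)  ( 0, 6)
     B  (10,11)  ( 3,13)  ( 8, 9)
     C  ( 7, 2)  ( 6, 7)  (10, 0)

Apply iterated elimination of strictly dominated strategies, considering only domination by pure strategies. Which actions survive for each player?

P2 drop R (P beats it: A:7>6 B:11>9 C:2>0)
P1 drop C (A beats it: P:8>7 Q:9>6)
P1→{A,B} P2→{P,Q}

Remaining: P1:{A,B} P2:{P,Q}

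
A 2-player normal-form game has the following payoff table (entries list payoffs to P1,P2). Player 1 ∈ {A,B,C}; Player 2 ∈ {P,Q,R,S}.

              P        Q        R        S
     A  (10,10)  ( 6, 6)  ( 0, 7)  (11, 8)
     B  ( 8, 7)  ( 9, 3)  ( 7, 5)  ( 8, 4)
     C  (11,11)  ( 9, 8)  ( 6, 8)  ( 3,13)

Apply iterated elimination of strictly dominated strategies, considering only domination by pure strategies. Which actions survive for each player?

Remaining: P1:{A,C} P2:{P,S}

P2 drop Q (P beats it: A:10>6 B:7>3 C:11>8)
P2 drop R (P beats it: A:10>7 B:7>5 C:11>8)
P1 drop B (A beats it: P:10>8 S:11>8)
P1→{A,C} P2→{P,S}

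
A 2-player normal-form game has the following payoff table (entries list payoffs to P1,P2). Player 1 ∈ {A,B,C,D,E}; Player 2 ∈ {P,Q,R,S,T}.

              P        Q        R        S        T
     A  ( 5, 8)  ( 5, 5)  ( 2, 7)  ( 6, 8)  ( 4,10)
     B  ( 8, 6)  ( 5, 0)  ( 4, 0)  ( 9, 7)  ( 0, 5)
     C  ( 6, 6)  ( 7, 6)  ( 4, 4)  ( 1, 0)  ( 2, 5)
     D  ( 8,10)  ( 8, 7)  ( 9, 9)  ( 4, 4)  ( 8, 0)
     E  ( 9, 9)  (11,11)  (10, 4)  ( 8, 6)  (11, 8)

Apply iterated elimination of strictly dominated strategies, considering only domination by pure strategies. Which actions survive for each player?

Remaining: P1:{B,E} P2:{P,Q,S}

P1 drop A (E beats it: P:9>5 Q:11>5 R:10>2 S:8>6 T:11>4)
P1 drop C (D beats it: P:8>6 Q:8>7 R:9>4 S:4>1 T:8>2)
P1 drop D (E beats it: P:9>8 Q:11>8 R:10>9 S:8>4 T:11>8)
P2 drop R (P beats it: B:6>0 E:9>4)
P2 drop T (P beats it: B:6>5 E:9>8)
P1→{B,E} P2→{P,Q,S}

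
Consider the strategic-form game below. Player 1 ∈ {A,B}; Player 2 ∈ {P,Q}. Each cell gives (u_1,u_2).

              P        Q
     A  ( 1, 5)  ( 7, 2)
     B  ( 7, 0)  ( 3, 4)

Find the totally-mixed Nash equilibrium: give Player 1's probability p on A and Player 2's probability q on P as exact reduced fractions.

(p,q) = (4/7, 2/5)

P1 indiff ⇒ q·1+(1-q)·7 = q·7+(1-q)·3 ⇒ q(-6) = (1-q)(-4) ⇒ q = 2/5
P2 indiff ⇒ p·5+(1-p)·0 = p·2+(1-p)·4 ⇒ p(3) = (1-p)(4) ⇒ p = 4/7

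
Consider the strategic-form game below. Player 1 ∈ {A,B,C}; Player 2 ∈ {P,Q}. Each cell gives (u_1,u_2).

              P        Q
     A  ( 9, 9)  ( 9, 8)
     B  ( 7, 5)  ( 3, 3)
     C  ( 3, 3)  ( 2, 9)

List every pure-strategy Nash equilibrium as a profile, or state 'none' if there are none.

NE set: (A,P)

(A,P): NE
(A,Q): not NE [P2→P gives 9>8]
(B,P): not NE [P1→A gives 9>7]
(B,Q): not NE [P1→A gives 9>3; P2→P gives 5>3]
(C,P): not NE [P1→A gives 9>3; P2→Q gives 9>3]
(C,Q): not NE [P1→A gives 9>2]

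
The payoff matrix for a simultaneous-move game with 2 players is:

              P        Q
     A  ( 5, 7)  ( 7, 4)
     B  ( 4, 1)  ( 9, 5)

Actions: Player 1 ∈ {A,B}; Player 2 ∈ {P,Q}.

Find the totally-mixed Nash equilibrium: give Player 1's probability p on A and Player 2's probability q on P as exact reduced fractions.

p=4/7, q=2/3

P1 indiff ⇒ q·5+(1-q)·7 = q·4+(1-q)·9 ⇒ q(1) = (1-q)(2) ⇒ q = 2/3
P2 indiff ⇒ p·7+(1-p)·1 = p·4+(1-p)·5 ⇒ p(3) = (1-p)(4) ⇒ p = 4/7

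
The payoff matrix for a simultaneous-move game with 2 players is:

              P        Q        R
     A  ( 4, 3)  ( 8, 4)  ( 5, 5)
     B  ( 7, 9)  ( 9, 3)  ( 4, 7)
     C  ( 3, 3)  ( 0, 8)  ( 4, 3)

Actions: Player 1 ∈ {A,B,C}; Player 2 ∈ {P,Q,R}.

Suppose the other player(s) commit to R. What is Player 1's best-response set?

BR_1 = {A}

u_1(A vs R) = 5
u_1(B vs R) = 4
u_1(C vs R) = 4
max payoff 5 at {A}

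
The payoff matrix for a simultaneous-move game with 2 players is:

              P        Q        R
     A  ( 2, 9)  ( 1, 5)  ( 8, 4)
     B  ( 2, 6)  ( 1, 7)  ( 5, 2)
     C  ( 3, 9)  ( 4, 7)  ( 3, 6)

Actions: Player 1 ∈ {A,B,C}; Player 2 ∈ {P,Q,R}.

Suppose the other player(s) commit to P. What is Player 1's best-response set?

argmax u_1 = {C}

u_1(A vs P) = 2
u_1(B vs P) = 2
u_1(C vs P) = 3
max payoff 3 at {C}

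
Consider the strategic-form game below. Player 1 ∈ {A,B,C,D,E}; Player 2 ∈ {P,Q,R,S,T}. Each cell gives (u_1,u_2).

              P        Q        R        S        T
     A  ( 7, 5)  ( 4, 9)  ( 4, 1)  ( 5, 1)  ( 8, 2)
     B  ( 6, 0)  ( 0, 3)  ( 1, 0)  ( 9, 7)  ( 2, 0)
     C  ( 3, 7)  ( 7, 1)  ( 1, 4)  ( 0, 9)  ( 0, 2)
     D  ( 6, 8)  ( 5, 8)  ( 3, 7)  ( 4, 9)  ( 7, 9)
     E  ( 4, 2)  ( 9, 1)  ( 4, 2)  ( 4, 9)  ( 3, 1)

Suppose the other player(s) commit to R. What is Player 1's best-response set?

u_1(A vs R) = 4
u_1(B vs R) = 1
u_1(C vs R) = 1
u_1(D vs R) = 3
u_1(E vs R) = 4
max payoff 4 at {A,E}

argmax u_1 = {A,E}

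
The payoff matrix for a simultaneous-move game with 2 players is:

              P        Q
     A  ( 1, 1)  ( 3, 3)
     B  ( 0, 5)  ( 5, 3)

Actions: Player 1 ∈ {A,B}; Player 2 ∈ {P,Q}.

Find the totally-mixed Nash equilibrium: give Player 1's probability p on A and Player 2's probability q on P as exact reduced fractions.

(p,q) = (1/2, 2/3)

P1 indiff ⇒ q·1+(1-q)·3 = q·0+(1-q)·5 ⇒ q(1) = (1-q)(2) ⇒ q = 2/3
P2 indiff ⇒ p·1+(1-p)·5 = p·3+(1-p)·3 ⇒ p(-2) = (1-p)(-2) ⇒ p = 1/2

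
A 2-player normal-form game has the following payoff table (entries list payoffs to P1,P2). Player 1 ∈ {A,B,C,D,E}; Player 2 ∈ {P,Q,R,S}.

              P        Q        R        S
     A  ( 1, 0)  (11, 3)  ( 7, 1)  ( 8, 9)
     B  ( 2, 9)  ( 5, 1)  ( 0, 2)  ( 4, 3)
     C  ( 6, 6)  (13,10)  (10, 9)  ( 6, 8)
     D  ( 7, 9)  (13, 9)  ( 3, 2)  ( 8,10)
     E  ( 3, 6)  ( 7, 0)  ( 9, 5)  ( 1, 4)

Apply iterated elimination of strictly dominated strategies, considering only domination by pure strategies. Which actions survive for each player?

P1 drop B (C beats it: P:6>2 Q:13>5 R:10>0 S:6>4)
P1 drop E (C beats it: P:6>3 Q:13>7 R:10>9 S:6>1)
P2 drop P (S beats it: A:9>0 C:8>6 D:10>9)
P2 drop R (Q beats it: A:3>1 C:10>9 D:9>2)
P1→{A,C,D} P2→{Q,S}

Survivors P1:{A,C,D} P2:{Q,S}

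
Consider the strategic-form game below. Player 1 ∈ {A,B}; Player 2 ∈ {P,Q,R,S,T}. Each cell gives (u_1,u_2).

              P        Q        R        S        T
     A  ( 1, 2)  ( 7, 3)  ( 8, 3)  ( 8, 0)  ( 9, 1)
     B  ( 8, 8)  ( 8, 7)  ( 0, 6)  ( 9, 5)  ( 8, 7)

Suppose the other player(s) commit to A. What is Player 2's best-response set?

P2 best: {Q,R}

u_2(P vs A) = 2
u_2(Q vs A) = 3
u_2(R vs A) = 3
u_2(S vs A) = 0
u_2(T vs A) = 1
max payoff 3 at {Q,R}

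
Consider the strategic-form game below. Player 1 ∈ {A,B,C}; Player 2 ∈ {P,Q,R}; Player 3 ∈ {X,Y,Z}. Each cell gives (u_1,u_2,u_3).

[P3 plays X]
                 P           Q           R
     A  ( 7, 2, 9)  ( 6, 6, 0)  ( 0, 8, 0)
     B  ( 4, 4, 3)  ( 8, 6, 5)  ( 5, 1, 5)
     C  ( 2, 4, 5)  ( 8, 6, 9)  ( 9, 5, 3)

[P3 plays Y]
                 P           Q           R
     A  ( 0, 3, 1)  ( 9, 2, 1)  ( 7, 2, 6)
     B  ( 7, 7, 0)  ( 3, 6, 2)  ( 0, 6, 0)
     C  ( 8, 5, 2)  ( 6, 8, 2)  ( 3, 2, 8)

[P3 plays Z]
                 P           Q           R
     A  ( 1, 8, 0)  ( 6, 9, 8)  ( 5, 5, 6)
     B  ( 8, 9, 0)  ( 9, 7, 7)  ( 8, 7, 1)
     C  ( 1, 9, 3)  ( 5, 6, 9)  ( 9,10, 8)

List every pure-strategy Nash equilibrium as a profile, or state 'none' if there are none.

PSNE = {(C,Q,X), (C,R,Z)}

(A,P,X): not NE [P2→R gives 8>2]
(A,P,Y): not NE [P1→C gives 8>0; P3→X gives 9>1]
(A,P,Z): not NE [P1→B gives 8>1; P2→Q gives 9>8; P3→X gives 9>0]
(A,Q,X): not NE [P1→C gives 8>6; P2→R gives 8>6; P3→Z gives 8>0]
(A,Q,Y): not NE [P2→P gives 3>2; P3→Z gives 8>1]
(A,Q,Z): not NE [P1→B gives 9>6]
(A,R,X): not NE [P1→C gives 9>0; P3→Z gives 6>0]
(A,R,Y): not NE [P2→P gives 3>2]
(A,R,Z): not NE [P1→C gives 9>5; P2→Q gives 9>5]
(B,P,X): not NE [P1→A gives 7>4; P2→Q gives 6>4]
(B,P,Y): not NE [P1→C gives 8>7; P3→X gives 3>0]
(B,P,Z): not NE [P3→X gives 3>0]
(B,Q,X): not NE [P3→Z gives 7>5]
(B,Q,Y): not NE [P1→A gives 9>3; P2→P gives 7>6; P3→Z gives 7>2]
(B,Q,Z): not NE [P2→P gives 9>7]
(B,R,X): not NE [P1→C gives 9>5; P2→Q gives 6>1]
(B,R,Y): not NE [P1→A gives 7>0; P2→P gives 7>6; P3→X gives 5>0]
(B,R,Z): not NE [P1→C gives 9>8; P2→P gives 9>7; P3→X gives 5>1]
(C,P,X): not NE [P1→A gives 7>2; P2→Q gives 6>4]
(C,P,Y): not NE [P2→Q gives 8>5; P3→X gives 5>2]
(C,P,Z): not NE [P1→B gives 8>1; P2→R gives 10>9; P3→X gives 5>3]
(C,Q,X): NE
(C,Q,Y): not NE [P1→A gives 9>6; P3→Z gives 9>2]
(C,Q,Z): not NE [P1→B gives 9>5; P2→R gives 10>6]
(C,R,X): not NE [P2→Q gives 6>5; P3→Z gives 8>3]
(C,R,Y): not NE [P1→A gives 7>3; P2→Q gives 8>2]
(C,R,Z): NE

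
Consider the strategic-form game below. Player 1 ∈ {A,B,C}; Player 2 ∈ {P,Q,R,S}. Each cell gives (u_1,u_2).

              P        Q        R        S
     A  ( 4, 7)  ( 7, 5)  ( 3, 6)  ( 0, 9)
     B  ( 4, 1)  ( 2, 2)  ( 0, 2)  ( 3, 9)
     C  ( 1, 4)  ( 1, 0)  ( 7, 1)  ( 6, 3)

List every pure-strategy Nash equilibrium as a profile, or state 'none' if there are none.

PSNE: ∅

(A,P): not NE [P2→S gives 9>7]
(A,Q): not NE [P2→S gives 9>5]
(A,R): not NE [P1→C gives 7>3; P2→S gives 9>6]
(A,S): not NE [P1→C gives 6>0]
(B,P): not NE [P2→S gives 9>1]
(B,Q): not NE [P1→A gives 7>2; P2→S gives 9>2]
(B,R): not NE [P1→C gives 7>0; P2→S gives 9>2]
(B,S): not NE [P1→C gives 6>3]
(C,P): not NE [P1→B gives 4>1]
(C,Q): not NE [P1→A gives 7>1; P2→P gives 4>0]
(C,R): not NE [P2→P gives 4>1]
(C,S): not NE [P2→P gives 4>3]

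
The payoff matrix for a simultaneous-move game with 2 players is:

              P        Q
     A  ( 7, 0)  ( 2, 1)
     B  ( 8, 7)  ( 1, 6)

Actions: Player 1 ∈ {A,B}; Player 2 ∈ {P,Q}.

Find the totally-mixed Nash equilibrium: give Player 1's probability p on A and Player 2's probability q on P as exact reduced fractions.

(p,q) = (1/2, 1/2)

P1 indiff ⇒ q·7+(1-q)·2 = q·8+(1-q)·1 ⇒ q(-1) = (1-q)(-1) ⇒ q = 1/2
P2 indiff ⇒ p·0+(1-p)·7 = p·1+(1-p)·6 ⇒ p(-1) = (1-p)(-1) ⇒ p = 1/2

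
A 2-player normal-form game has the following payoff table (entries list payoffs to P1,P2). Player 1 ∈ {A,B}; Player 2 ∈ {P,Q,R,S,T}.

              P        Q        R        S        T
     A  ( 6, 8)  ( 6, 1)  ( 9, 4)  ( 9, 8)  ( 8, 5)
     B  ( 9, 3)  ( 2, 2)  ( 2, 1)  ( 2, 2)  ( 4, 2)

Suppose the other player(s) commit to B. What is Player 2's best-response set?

u_2(P vs B) = 3
u_2(Q vs B) = 2
u_2(R vs B) = 1
u_2(S vs B) = 2
u_2(T vs B) = 2
max payoff 3 at {P}

argmax u_2 = {P}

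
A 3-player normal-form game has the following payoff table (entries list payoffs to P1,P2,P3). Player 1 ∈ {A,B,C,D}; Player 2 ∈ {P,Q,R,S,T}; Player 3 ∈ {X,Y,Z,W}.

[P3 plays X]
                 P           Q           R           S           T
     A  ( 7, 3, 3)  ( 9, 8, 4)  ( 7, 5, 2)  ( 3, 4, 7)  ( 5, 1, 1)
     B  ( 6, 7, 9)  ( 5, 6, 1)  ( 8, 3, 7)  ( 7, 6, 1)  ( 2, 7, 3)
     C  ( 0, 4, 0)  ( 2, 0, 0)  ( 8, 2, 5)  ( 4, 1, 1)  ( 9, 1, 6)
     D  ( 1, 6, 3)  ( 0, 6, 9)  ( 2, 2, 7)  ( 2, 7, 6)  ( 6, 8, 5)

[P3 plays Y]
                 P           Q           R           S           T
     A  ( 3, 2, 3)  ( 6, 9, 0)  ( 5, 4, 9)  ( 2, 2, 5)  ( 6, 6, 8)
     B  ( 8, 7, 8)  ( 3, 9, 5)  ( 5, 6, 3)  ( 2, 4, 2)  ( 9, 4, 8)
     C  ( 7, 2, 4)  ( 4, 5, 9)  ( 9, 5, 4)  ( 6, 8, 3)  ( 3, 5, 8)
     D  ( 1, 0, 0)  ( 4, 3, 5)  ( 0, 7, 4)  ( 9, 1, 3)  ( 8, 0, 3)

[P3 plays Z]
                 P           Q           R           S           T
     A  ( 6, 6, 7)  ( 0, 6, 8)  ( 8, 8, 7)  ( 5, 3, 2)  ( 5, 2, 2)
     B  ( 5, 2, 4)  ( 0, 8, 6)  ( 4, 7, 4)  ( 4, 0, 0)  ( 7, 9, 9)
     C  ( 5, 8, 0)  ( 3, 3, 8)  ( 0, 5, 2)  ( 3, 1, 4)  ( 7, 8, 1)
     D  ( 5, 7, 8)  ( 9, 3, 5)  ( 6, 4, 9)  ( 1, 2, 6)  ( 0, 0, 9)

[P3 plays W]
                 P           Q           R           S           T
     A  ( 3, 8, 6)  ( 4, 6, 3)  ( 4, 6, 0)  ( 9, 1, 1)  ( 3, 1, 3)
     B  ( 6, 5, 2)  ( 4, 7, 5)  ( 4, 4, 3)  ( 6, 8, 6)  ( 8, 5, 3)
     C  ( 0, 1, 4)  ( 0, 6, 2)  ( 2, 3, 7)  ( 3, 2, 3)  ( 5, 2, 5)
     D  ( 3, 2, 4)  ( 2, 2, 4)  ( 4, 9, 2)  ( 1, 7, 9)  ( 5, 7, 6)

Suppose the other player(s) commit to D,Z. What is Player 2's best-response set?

u_2(P vs D,Z) = 7
u_2(Q vs D,Z) = 3
u_2(R vs D,Z) = 4
u_2(S vs D,Z) = 2
u_2(T vs D,Z) = 0
max payoff 7 at {P}

BR_2 = {P}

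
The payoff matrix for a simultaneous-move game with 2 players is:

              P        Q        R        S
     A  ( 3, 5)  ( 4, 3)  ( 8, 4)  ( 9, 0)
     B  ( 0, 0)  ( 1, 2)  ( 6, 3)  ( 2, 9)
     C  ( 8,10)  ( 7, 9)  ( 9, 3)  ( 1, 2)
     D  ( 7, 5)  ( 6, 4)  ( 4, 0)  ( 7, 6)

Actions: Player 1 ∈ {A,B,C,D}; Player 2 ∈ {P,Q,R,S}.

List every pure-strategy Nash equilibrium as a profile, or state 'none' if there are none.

(A,P): not NE [P1→C gives 8>3]
(A,Q): not NE [P1→C gives 7>4; P2→P gives 5>3]
(A,R): not NE [P1→C gives 9>8; P2→P gives 5>4]
(A,S): not NE [P2→P gives 5>0]
(B,P): not NE [P1→C gives 8>0; P2→S gives 9>0]
(B,Q): not NE [P1→C gives 7>1; P2→S gives 9>2]
(B,R): not NE [P1→C gives 9>6; P2→S gives 9>3]
(B,S): not NE [P1→A gives 9>2]
(C,P): NE
(C,Q): not NE [P2→P gives 10>9]
(C,R): not NE [P2→P gives 10>3]
(C,S): not NE [P1→A gives 9>1; P2→P gives 10>2]
(D,P): not NE [P1→C gives 8>7; P2→S gives 6>5]
(D,Q): not NE [P1→C gives 7>6; P2→S gives 6>4]
(D,R): not NE [P1→C gives 9>4; P2→S gives 6>0]
(D,S): not NE [P1→A gives 9>7]

NE set: (C,P)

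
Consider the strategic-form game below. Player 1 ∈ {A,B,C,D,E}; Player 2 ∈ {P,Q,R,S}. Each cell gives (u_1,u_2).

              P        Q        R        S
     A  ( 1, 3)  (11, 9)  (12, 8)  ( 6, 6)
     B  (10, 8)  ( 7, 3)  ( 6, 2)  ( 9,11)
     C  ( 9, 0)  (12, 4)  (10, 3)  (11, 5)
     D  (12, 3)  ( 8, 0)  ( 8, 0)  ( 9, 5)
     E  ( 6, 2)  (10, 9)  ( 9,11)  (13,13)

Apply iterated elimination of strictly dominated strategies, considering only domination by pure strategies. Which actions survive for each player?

Remaining: P1:{A,C,E} P2:{Q,R,S}

P2 drop P (S beats it: A:6>3 B:11>8 C:5>0 D:5>3 E:13>2)
P1 drop B (C beats it: Q:12>7 R:10>6 S:11>9)
P1 drop D (C beats it: Q:12>8 R:10>8 S:11>9)
P1→{A,C,E} P2→{Q,R,S}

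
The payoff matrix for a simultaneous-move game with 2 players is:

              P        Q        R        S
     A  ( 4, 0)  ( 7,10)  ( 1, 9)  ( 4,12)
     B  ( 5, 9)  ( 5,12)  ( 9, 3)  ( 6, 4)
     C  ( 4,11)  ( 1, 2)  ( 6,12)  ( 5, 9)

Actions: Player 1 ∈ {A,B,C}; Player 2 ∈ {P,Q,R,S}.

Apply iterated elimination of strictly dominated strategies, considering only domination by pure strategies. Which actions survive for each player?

Remaining: P1:{A,B} P2:{Q,S}

P1 drop C (B beats it: P:5>4 Q:5>1 R:9>6 S:6>5)
P2 drop P (Q beats it: A:10>0 B:12>9)
P2 drop R (Q beats it: A:10>9 B:12>3)
P1→{A,B} P2→{Q,S}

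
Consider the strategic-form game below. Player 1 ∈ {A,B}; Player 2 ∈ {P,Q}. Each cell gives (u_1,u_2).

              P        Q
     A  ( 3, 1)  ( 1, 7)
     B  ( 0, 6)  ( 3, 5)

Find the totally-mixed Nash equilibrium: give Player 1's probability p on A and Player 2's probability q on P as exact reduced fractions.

P1 indiff ⇒ q·3+(1-q)·1 = q·0+(1-q)·3 ⇒ q(3) = (1-q)(2) ⇒ q = 2/5
P2 indiff ⇒ p·1+(1-p)·6 = p·7+(1-p)·5 ⇒ p(-6) = (1-p)(-1) ⇒ p = 1/7

P1 mixes 1/7 on A; P2 mixes 2/5 on P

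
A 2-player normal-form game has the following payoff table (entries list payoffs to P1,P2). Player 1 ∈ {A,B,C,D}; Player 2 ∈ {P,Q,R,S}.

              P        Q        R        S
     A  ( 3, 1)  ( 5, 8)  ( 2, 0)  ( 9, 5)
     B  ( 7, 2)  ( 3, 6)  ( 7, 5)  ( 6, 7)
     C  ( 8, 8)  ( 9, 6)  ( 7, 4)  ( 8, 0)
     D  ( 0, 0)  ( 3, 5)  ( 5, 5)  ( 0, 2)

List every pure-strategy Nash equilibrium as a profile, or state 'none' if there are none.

PSNE = {(C,P)}

(A,P): not NE [P1→C gives 8>3; P2→Q gives 8>1]
(A,Q): not NE [P1→C gives 9>5]
(A,R): not NE [P1→C gives 7>2; P2→Q gives 8>0]
(A,S): not NE [P2→Q gives 8>5]
(B,P): not NE [P1→C gives 8>7; P2→S gives 7>2]
(B,Q): not NE [P1→C gives 9>3; P2→S gives 7>6]
(B,R): not NE [P2→S gives 7>5]
(B,S): not NE [P1→A gives 9>6]
(C,P): NE
(C,Q): not NE [P2→P gives 8>6]
(C,R): not NE [P2→P gives 8>4]
(C,S): not NE [P1→A gives 9>8; P2→P gives 8>0]
(D,P): not NE [P1→C gives 8>0; P2→R gives 5>0]
(D,Q): not NE [P1→C gives 9>3]
(D,R): not NE [P1→C gives 7>5]
(D,S): not NE [P1→A gives 9>0; P2→R gives 5>2]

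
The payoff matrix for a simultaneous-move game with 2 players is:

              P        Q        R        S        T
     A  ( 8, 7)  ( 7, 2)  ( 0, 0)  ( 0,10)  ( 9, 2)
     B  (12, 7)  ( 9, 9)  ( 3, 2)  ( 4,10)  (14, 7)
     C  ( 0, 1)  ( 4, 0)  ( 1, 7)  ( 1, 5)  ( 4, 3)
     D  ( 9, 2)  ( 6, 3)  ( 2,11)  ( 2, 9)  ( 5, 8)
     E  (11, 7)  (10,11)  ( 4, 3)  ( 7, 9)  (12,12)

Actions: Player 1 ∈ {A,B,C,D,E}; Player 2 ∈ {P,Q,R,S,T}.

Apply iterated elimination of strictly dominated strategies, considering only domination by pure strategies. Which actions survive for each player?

Survivors P1:{B,E} P2:{Q,S,T}

P1 drop A (B beats it: P:12>8 Q:9>7 R:3>0 S:4>0 T:14>9)
P1 drop C (B beats it: P:12>0 Q:9>4 R:3>1 S:4>1 T:14>4)
P1 drop D (B beats it: P:12>9 Q:9>6 R:3>2 S:4>2 T:14>5)
P2 drop P (Q beats it: B:9>7 E:11>7)
P2 drop R (Q beats it: B:9>2 E:11>3)
P1→{B,E} P2→{Q,S,T}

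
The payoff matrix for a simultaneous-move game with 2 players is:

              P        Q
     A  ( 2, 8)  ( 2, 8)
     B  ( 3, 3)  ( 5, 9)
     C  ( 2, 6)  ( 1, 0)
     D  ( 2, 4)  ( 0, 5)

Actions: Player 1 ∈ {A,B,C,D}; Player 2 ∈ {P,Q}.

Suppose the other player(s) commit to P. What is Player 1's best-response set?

u_1(A vs P) = 2
u_1(B vs P) = 3
u_1(C vs P) = 2
u_1(D vs P) = 2
max payoff 3 at {B}

argmax u_1 = {B}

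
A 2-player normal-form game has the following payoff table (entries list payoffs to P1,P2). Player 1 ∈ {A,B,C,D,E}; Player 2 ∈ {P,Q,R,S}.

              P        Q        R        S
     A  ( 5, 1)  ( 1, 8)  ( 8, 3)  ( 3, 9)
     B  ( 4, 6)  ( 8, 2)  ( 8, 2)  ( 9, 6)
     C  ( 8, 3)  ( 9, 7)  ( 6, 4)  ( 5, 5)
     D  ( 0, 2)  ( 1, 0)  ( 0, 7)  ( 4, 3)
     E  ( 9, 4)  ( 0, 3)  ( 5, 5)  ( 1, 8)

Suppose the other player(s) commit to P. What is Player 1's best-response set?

u_1(A vs P) = 5
u_1(B vs P) = 4
u_1(C vs P) = 8
u_1(D vs P) = 0
u_1(E vs P) = 9
max payoff 9 at {E}

P1 best: {E}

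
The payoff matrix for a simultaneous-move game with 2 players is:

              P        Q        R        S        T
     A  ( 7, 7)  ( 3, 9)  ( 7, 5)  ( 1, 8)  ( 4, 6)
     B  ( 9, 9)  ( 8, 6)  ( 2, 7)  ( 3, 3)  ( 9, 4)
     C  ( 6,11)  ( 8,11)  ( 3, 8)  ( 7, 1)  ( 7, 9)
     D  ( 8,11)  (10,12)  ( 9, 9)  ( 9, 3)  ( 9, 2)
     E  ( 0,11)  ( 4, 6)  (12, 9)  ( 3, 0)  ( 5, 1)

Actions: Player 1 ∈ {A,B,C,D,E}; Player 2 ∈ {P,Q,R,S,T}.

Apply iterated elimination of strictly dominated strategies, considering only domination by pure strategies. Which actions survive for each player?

Survivors P1:{B,D} P2:{P,Q}

P1 drop A (D beats it: P:8>7 Q:10>3 R:9>7 S:9>1 T:9>4)
P1 drop C (D beats it: P:8>6 Q:10>8 R:9>3 S:9>7 T:9>7)
P2 drop R (P beats it: B:9>7 D:11>9 E:11>9)
P1 drop E (D beats it: P:8>0 Q:10>4 S:9>3 T:9>5)
P2 drop S (P beats it: B:9>3 D:11>3)
P2 drop T (P beats it: B:9>4 D:11>2)
P1→{B,D} P2→{P,Q}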